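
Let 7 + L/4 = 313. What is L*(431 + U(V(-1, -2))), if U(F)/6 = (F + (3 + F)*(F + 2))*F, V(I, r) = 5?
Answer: 2767464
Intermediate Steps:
L = 1224 (L = -28 + 4*313 = -28 + 1252 = 1224)
U(F) = 6*F*(F + (2 + F)*(3 + F)) (U(F) = 6*((F + (3 + F)*(F + 2))*F) = 6*((F + (3 + F)*(2 + F))*F) = 6*((F + (2 + F)*(3 + F))*F) = 6*(F*(F + (2 + F)*(3 + F))) = 6*F*(F + (2 + F)*(3 + F)))
L*(431 + U(V(-1, -2))) = 1224*(431 + 6*5*(6 + 5**2 + 6*5)) = 1224*(431 + 6*5*(6 + 25 + 30)) = 1224*(431 + 6*5*61) = 1224*(431 + 1830) = 1224*2261 = 2767464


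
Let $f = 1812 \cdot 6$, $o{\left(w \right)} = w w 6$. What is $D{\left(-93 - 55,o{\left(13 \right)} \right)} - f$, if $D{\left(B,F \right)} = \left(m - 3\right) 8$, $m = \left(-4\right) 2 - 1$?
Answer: $-10968$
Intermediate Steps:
$o{\left(w \right)} = 6 w^{2}$ ($o{\left(w \right)} = w^{2} \cdot 6 = 6 w^{2}$)
$m = -9$ ($m = -8 - 1 = -9$)
$f = 10872$
$D{\left(B,F \right)} = -96$ ($D{\left(B,F \right)} = \left(-9 - 3\right) 8 = \left(-12\right) 8 = -96$)
$D{\left(-93 - 55,o{\left(13 \right)} \right)} - f = -96 - 10872 = -10968$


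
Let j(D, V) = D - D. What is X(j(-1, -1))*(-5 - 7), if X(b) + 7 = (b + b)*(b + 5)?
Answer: 84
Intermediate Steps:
j(D, V) = 0
X(b) = -7 + 2*b*(5 + b) (X(b) = -7 + (b + b)*(b + 5) = -7 + (2*b)*(5 + b) = -7 + 2*b*(5 + b))
X(j(-1, -1))*(-5 - 7) = (-7 + 2*0² + 10*0)*(-5 - 7) = (-7 + 2*0 + 0)*(-12) = (-7 + 0 + 0)*(-12) = -7*(-12) = 84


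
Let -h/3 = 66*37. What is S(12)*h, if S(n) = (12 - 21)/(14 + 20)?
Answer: 32967/17 ≈ 1939.2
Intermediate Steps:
h = -7326 (h = -198*37 = -3*2442 = -7326)
S(n) = -9/34
S(12)*h = -9/34*(-7326) = 32967/17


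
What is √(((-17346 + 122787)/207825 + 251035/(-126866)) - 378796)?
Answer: I*√1170336165271846424456978/1757728430 ≈ 615.46*I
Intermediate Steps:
√(((-17346 + 122787)/207825 + 251035/(-126866)) - 378796) = √((105441*(1/207825) + 251035*(-1/126866)) - 378796) = √((35147/69275 - 251035/126866) - 378796) = √(-12931490323/8788642150 - 378796) = √(-3329115423341723/8788642150) = I*√1170336165271846424456978/1757728430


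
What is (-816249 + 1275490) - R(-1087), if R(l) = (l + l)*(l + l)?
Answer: -4267035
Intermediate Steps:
R(l) = 4*l² (R(l) = (2*l)*(2*l) = 4*l²)
(-816249 + 1275490) - R(-1087) = (-816249 + 1275490) - 4*(-1087)² = 459241 - 4*1181569 = 459241 - 1*4726276 = 459241 - 4726276 = -4267035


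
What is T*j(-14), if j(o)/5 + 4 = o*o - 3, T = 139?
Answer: 131355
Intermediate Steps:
j(o) = -35 + 5*o**2 (j(o) = -20 + 5*(o*o - 3) = -20 + 5*(o**2 - 3) = -20 + 5*(-3 + o**2) = -20 + (-15 + 5*o**2) = -35 + 5*o**2)
T*j(-14) = 139*(-35 + 5*(-14)**2) = 139*(-35 + 5*196) = 139*(-35 + 980) = 139*945 = 131355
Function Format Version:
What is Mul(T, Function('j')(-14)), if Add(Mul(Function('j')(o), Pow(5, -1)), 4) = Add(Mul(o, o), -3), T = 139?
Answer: 131355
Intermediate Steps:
Function('j')(o) = Add(-35, Mul(5, Pow(o, 2))) (Function('j')(o) = Add(-20, Mul(5, Add(Mul(o, o), -3))) = Add(-20, Mul(5, Add(Pow(o, 2), -3))) = Add(-20, Mul(5, Add(-3, Pow(o, 2)))) = Add(-20, Add(-15, Mul(5, Pow(o, 2)))) = Add(-35, Mul(5, Pow(o, 2))))
Mul(T, Function('j')(-14)) = Mul(139, Add(-35, Mul(5, Pow(-14, 2)))) = Mul(139, Add(-35, Mul(5, 196))) = Mul(139, Add(-35, 980)) = Mul(139, 945) = 131355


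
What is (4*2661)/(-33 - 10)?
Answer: -10644/43 ≈ -247.53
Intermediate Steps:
(4*2661)/(-33 - 10) = 10644/(-43) = -1/43*10644 = -10644/43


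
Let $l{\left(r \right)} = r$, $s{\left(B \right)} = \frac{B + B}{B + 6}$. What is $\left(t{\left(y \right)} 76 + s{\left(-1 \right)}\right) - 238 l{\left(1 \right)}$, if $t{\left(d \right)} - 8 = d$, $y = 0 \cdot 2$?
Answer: $\frac{1848}{5} \approx 369.6$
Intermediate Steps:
$s{\left(B \right)} = \frac{2 B}{6 + B}$
$y = 0$
$t{\left(d \right)} = 8 + d$
$\left(t{\left(y \right)} 76 + s{\left(-1 \right)}\right) - 238 l{\left(1 \right)} = \left(\left(8 + 0\right) 76 + 2 \left(-1\right) \frac{1}{6 - 1}\right) - 238 = \left(8 \cdot 76 + 2 \left(-1\right) \frac{1}{5}\right) - 238 = \left(608 + 2 \left(-1\right) \frac{1}{5}\right) - 238 = \left(608 - \frac{2}{5}\right) - 238 = \frac{3038}{5} - 238 = \frac{1848}{5}$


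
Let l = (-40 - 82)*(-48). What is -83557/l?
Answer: -83557/5856 ≈ -14.269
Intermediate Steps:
l = 5856 (l = -122*(-48) = 5856)
-83557/l = -83557/5856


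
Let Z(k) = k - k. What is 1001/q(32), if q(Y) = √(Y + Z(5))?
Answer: 1001*√2/8 ≈ 176.95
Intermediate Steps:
Z(k) = 0
q(Y) = √Y (q(Y) = √(Y + 0) = √Y)
1001/q(32) = 1001/(√32) = 1001/((4*√2)) = 1001*(√2/8) = 1001*√2/8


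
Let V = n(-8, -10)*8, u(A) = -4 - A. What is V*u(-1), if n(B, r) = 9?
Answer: -216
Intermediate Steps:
V = 72 (V = 9*8 = 72)
V*u(-1) = 72*(-4 - 1*(-1)) = 72*(-4 + 1) = 72*(-3) = -216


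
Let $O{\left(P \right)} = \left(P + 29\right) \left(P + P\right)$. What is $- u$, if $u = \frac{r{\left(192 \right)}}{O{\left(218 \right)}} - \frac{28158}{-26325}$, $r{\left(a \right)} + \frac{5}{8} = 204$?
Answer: $- \frac{623127217}{581536800} \approx -1.0715$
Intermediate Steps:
$r{\left(a \right)} = \frac{1627}{8}$ ($r{\left(a \right)} = - \frac{5}{8} + 204 = \frac{1627}{8}$)
$O{\left(P \right)} = 2 P \left(29 + P\right)$ ($O{\left(P \right)} = \left(29 + P\right) 2 P = 2 P \left(29 + P\right)$)
$u = \frac{623127217}{581536800}$ ($u = \frac{1627}{8 \cdot 2 \cdot 218 \left(29 + 218\right)} - \frac{28158}{-26325} = \frac{1627}{8 \cdot 2 \cdot 218 \cdot 247} - - \frac{722}{675} = \frac{1627}{8 \cdot 107692} + \frac{722}{675} = \frac{1627}{8} \cdot \frac{1}{107692} + \frac{722}{675} = \frac{1627}{861536} + \frac{722}{675} = \frac{623127217}{581536800} \approx 1.0715$)
$- u = \left(-1\right) \frac{623127217}{581536800} = - \frac{623127217}{581536800}$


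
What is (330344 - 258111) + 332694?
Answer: 404927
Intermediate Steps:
(330344 - 258111) + 332694 = 72233 + 332694 = 404927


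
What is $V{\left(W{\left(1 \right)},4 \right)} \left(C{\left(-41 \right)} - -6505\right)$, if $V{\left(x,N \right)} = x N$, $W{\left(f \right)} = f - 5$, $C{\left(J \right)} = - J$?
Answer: $-104736$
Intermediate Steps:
$W{\left(f \right)} = -5 + f$ ($W{\left(f \right)} = f - 5 = -5 + f$)
$V{\left(x,N \right)} = N x$
$V{\left(W{\left(1 \right)},4 \right)} \left(C{\left(-41 \right)} - -6505\right) = 4 \left(-5 + 1\right) \left(\left(-1\right) \left(-41\right) - -6505\right) = 4 \left(-4\right) \left(41 + 6505\right) = \left(-16\right) 6546 = -104736$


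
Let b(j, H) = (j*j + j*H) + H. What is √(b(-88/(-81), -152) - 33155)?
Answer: I*√219602939/81 ≈ 182.95*I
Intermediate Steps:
b(j, H) = H + j² + H*j (b(j, H) = (j² + H*j) + H = H + j² + H*j)
√(b(-88/(-81), -152) - 33155) = √((-152 + (-88/(-81))² - (-13376)/(-81)) - 33155) = √((-152 + (-88*(-1/81))² - (-13376)*(-1)/81) - 33155) = √((-152 + (88/81)² - 152*88/81) - 33155) = √((-152 + 7744/6561 - 13376/81) - 33155) = √(-2072984/6561 - 33155) = √(-219602939/6561) = I*√219602939/81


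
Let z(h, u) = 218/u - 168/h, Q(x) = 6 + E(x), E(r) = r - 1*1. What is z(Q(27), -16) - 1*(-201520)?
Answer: 1612009/8 ≈ 2.0150e+5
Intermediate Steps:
E(r) = -1 + r (E(r) = r - 1 = -1 + r)
Q(x) = 5 + x (Q(x) = 6 + (-1 + x) = 5 + x)
z(h, u) = -168/h + 218/u
z(Q(27), -16) - 1*(-201520) = (-168/(5 + 27) + 218/(-16)) - 1*(-201520) = (-168/32 + 218*(-1/16)) + 201520 = (-168*1/32 - 109/8) + 201520 = (-21/4 - 109/8) + 201520 = -151/8 + 201520 = 1612009/8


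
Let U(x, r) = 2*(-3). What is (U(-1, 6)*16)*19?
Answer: -1824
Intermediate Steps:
U(x, r) = -6
(U(-1, 6)*16)*19 = -6*16*19 = -96*19 = -1824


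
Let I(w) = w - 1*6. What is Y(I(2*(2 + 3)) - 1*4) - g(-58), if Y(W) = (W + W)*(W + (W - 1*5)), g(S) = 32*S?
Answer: 1856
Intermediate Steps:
I(w) = -6 + w (I(w) = w - 6 = -6 + w)
Y(W) = 2*W*(-5 + 2*W) (Y(W) = (2*W)*(W + (W - 5)) = (2*W)*(W + (-5 + W)) = (2*W)*(-5 + 2*W) = 2*W*(-5 + 2*W))
Y(I(2*(2 + 3)) - 1*4) - g(-58) = 2*((-6 + 2*(2 + 3)) - 1*4)*(-5 + 2*((-6 + 2*(2 + 3)) - 1*4)) - 32*(-58) = 2*((-6 + 2*5) - 4)*(-5 + 2*((-6 + 2*5) - 4)) - 1*(-1856) = 2*((-6 + 10) - 4)*(-5 + 2*((-6 + 10) - 4)) + 1856 = 2*(4 - 4)*(-5 + 2*(4 - 4)) + 1856 = 2*0*(-5 + 2*0) + 1856 = 2*0*(-5 + 0) + 1856 = 2*0*(-5) + 1856 = 0 + 1856 = 1856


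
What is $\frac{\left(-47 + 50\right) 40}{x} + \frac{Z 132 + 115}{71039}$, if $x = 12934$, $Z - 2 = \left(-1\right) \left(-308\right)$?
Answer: $\frac{269635685}{459409213} \approx 0.58692$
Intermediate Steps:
$Z = 310$ ($Z = 2 - -308 = 2 + 308 = 310$)
$\frac{\left(-47 + 50\right) 40}{x} + \frac{Z 132 + 115}{71039} = \frac{\left(-47 + 50\right) 40}{12934} + \frac{310 \cdot 132 + 115}{71039} = 3 \cdot 40 \cdot \frac{1}{12934} + \left(40920 + 115\right) \frac{1}{71039} = 120 \cdot \frac{1}{12934} + 41035 \cdot \frac{1}{71039} = \frac{60}{6467} + \frac{41035}{71039} = \frac{269635685}{459409213}$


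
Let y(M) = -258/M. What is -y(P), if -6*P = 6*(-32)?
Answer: 129/16 ≈ 8.0625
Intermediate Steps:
P = 32 (P = -(-32) = -⅙*(-192) = 32)
-y(P) = -(-258)/32 = -1*(-129/16) = 129/16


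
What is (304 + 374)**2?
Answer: 459684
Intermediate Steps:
(304 + 374)**2 = 678**2 = 459684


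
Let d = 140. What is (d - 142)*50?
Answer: -100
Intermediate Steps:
(d - 142)*50 = (140 - 142)*50 = -2*50 = -100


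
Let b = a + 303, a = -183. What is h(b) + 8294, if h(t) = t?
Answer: 8414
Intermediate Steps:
b = 120 (b = -183 + 303 = 120)
h(b) + 8294 = 120 + 8294 = 8414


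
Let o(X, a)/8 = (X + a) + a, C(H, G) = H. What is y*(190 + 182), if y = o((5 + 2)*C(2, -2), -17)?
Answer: -59520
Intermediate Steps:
o(X, a) = 8*X + 16*a (o(X, a) = 8*((X + a) + a) = 8*(X + 2*a) = 8*X + 16*a)
y = -160 (y = 8*((5 + 2)*2) + 16*(-17) = 8*(7*2) - 272 = 8*14 - 272 = 112 - 272 = -160)
y*(190 + 182) = -160*(190 + 182) = -160*372 = -59520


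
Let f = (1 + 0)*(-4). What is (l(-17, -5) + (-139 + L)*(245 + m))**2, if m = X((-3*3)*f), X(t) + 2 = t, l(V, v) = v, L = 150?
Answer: 9388096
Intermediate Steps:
f = -4 (f = 1*(-4) = -4)
X(t) = -2 + t
m = 34 (m = -2 - 3*3*(-4) = -2 - 9*(-4) = -2 + 36 = 34)
(l(-17, -5) + (-139 + L)*(245 + m))**2 = (-5 + (-139 + 150)*(245 + 34))**2 = (-5 + 11*279)**2 = (-5 + 3069)**2 = 3064**2 = 9388096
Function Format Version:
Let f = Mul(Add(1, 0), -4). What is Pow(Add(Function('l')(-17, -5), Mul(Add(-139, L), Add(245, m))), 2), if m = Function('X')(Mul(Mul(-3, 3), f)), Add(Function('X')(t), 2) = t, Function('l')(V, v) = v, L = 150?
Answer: 9388096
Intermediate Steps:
f = -4 (f = Mul(1, -4) = -4)
Function('X')(t) = Add(-2, t)
m = 34 (m = Add(-2, Mul(Mul(-3, 3), -4)) = Add(-2, Mul(-9, -4)) = Add(-2, 36) = 34)
Pow(Add(Function('l')(-17, -5), Mul(Add(-139, L), Add(245, m))), 2) = Pow(Add(-5, Mul(Add(-139, 150), Add(245, 34))), 2) = Pow(Add(-5, Mul(11, 279)), 2) = Pow(Add(-5, 3069), 2) = Pow(3064, 2) = 9388096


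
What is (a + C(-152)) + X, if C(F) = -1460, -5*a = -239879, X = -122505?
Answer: -379946/5 ≈ -75989.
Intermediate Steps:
a = 239879/5 (a = -⅕*(-239879) = 239879/5 ≈ 47976.)
(a + C(-152)) + X = (239879/5 - 1460) - 122505 = 232579/5 - 122505 = -379946/5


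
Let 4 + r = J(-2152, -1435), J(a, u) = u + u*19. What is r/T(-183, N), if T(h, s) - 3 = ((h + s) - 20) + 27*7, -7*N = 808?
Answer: 66976/295 ≈ 227.04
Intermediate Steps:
N = -808/7 (N = -1/7*808 = -808/7 ≈ -115.43)
J(a, u) = 20*u (J(a, u) = u + 19*u = 20*u)
T(h, s) = 172 + h + s (T(h, s) = 3 + (((h + s) - 20) + 27*7) = 3 + ((-20 + h + s) + 189) = 3 + (169 + h + s) = 172 + h + s)
r = -28704 (r = -4 + 20*(-1435) = -4 - 28700 = -28704)
r/T(-183, N) = -28704/(172 - 183 - 808/7) = -28704/(-885/7) = -28704*(-7/885) = 66976/295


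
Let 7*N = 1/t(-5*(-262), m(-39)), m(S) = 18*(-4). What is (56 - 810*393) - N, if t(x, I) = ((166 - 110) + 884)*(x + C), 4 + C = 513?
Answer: -3809427871481/11969020 ≈ -3.1827e+5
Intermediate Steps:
C = 509 (C = -4 + 513 = 509)
m(S) = -72
t(x, I) = 478460 + 940*x (t(x, I) = ((166 - 110) + 884)*(x + 509) = (56 + 884)*(509 + x) = 940*(509 + x) = 478460 + 940*x)
N = 1/11969020 (N = 1/(7*(478460 + 940*(-5*(-262)))) = 1/(7*(478460 + 940*1310)) = 1/(7*(478460 + 1231400)) = (⅐)/1709860 = (⅐)*(1/1709860) = 1/11969020 ≈ 8.3549e-8)
(56 - 810*393) - N = (56 - 810*393) - 1*1/11969020 = (56 - 318330) - 1/11969020 = -318274 - 1/11969020 = -3809427871481/11969020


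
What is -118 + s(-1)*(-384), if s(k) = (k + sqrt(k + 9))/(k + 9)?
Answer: -70 - 96*sqrt(2) ≈ -205.76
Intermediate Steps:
s(k) = (k + sqrt(9 + k))/(9 + k)
-118 + s(-1)*(-384) = -118 + ((9 - 1 - sqrt(9 - 1))/(9 - 1)**(3/2))*(-384) = -118 + ((9 - 1 - sqrt(8))/8**(3/2))*(-384) = -118 + ((sqrt(2)/32)*(9 - 1 - 2*sqrt(2)))*(-384) = -118 + ((sqrt(2)/32)*(8 - 2*sqrt(2)))*(-384) = -118 + (sqrt(2)*(8 - 2*sqrt(2))/32)*(-384) = -118 - 12*sqrt(2)*(8 - 2*sqrt(2))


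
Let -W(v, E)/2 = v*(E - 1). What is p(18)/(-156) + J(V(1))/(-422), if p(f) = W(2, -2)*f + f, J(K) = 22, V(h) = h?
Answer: -655/422 ≈ -1.5521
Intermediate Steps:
W(v, E) = -2*v*(-1 + E) (W(v, E) = -2*v*(E - 1) = -2*v*(-1 + E))
p(f) = 13*f (p(f) = (2*2*(1 - 1*(-2)))*f + f = (2*2*(1 + 2))*f + f = (2*2*3)*f + f = 12*f + f = 13*f)
p(18)/(-156) + J(V(1))/(-422) = (13*18)/(-156) + 22/(-422) = 234*(-1/156) + 22*(-1/422) = -3/2 - 11/211 = -655/422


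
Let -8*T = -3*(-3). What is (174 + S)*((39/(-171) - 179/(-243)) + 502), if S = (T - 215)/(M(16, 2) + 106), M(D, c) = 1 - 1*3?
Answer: 12763931123/147744 ≈ 86392.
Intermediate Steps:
T = -9/8 (T = -(-3)*(-3)/8 = -⅛*9 = -9/8 ≈ -1.1250)
M(D, c) = -2 (M(D, c) = 1 - 3 = -2)
S = -133/64 (S = (-9/8 - 215)/(-2 + 106) = -1729/8/104 = -1729/8*1/104 = -133/64 ≈ -2.0781)
(174 + S)*((39/(-171) - 179/(-243)) + 502) = (174 - 133/64)*((39/(-171) - 179/(-243)) + 502) = 11003*((39*(-1/171) - 179*(-1/243)) + 502)/64 = 11003*((-13/57 + 179/243) + 502)/64 = 11003*(2348/4617 + 502)/64 = (11003/64)*(2320082/4617) = 12763931123/147744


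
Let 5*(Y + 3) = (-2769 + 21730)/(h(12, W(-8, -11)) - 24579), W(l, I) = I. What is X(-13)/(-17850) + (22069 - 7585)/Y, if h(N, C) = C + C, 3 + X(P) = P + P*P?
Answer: -38972669433/8486975 ≈ -4592.1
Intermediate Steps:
X(P) = -3 + P + P² (X(P) = -3 + (P + P*P) = -3 + (P + P²) = -3 + P + P²)
h(N, C) = 2*C
Y = -387976/123005 (Y = -3 + ((-2769 + 21730)/(2*(-11) - 24579))/5 = -3 + (18961/(-22 - 24579))/5 = -3 + (18961/(-24601))/5 = -3 + (18961*(-1/24601))/5 = -3 + (⅕)*(-18961/24601) = -3 - 18961/123005 = -387976/123005 ≈ -3.1541)
X(-13)/(-17850) + (22069 - 7585)/Y = (-3 - 13 + (-13)²)/(-17850) + (22069 - 7585)/(-387976/123005) = (-3 - 13 + 169)*(-1/17850) + 14484*(-123005/387976) = 153*(-1/17850) - 445401105/96994 = -3/350 - 445401105/96994 = -38972669433/8486975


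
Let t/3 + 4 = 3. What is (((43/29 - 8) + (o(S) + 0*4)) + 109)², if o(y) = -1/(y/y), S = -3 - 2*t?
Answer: 8661249/841 ≈ 10299.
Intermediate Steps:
t = -3 (t = -12 + 3*3 = -12 + 9 = -3)
S = 3 (S = -3 - 2*(-3) = -3 + 6 = 3)
o(y) = -1 (o(y) = -1/1 = -1*1 = -1)
(((43/29 - 8) + (o(S) + 0*4)) + 109)² = (((43/29 - 8) + (-1 + 0*4)) + 109)² = (((43*(1/29) - 8) + (-1 + 0)) + 109)² = (((43/29 - 8) - 1) + 109)² = ((-189/29 - 1) + 109)² = (-218/29 + 109)² = (2943/29)² = 8661249/841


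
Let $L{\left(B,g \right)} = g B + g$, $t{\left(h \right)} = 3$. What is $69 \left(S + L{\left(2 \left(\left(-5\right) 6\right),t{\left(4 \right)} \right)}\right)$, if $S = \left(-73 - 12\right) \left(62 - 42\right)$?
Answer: $-129513$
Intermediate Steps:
$L{\left(B,g \right)} = g + B g$ ($L{\left(B,g \right)} = B g + g = g + B g$)
$S = -1700$ ($S = \left(-85\right) 20 = -1700$)
$69 \left(S + L{\left(2 \left(\left(-5\right) 6\right),t{\left(4 \right)} \right)}\right) = 69 \left(-1700 + 3 \left(1 + 2 \left(\left(-5\right) 6\right)\right)\right) = 69 \left(-1700 + 3 \left(1 + 2 \left(-30\right)\right)\right) = 69 \left(-1700 + 3 \left(1 - 60\right)\right) = 69 \left(-1700 + 3 \left(-59\right)\right) = 69 \left(-1700 - 177\right) = 69 \left(-1877\right) = -129513$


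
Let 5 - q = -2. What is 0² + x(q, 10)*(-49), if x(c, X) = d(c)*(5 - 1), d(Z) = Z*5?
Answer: -6860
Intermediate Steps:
q = 7 (q = 5 - 1*(-2) = 5 + 2 = 7)
d(Z) = 5*Z
x(c, X) = 20*c (x(c, X) = (5*c)*(5 - 1) = (5*c)*4 = 20*c)
0² + x(q, 10)*(-49) = 0² + (20*7)*(-49) = 0 + 140*(-49) = 0 - 6860 = -6860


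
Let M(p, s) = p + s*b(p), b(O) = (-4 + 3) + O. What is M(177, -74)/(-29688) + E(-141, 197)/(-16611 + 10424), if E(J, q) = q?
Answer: 73635853/183679656 ≈ 0.40089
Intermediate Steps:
b(O) = -1 + O
M(p, s) = p + s*(-1 + p)
M(177, -74)/(-29688) + E(-141, 197)/(-16611 + 10424) = (177 - 74*(-1 + 177))/(-29688) + 197/(-16611 + 10424) = (177 - 74*176)*(-1/29688) + 197/(-6187) = (177 - 13024)*(-1/29688) + 197*(-1/6187) = -12847*(-1/29688) - 197/6187 = 12847/29688 - 197/6187 = 73635853/183679656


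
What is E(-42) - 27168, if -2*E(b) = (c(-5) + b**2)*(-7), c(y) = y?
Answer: -42023/2 ≈ -21012.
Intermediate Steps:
E(b) = -35/2 + 7*b**2/2 (E(b) = -(-5 + b**2)*(-7)/2 = -(35 - 7*b**2)/2 = -35/2 + 7*b**2/2)
E(-42) - 27168 = (-35/2 + (7/2)*(-42)**2) - 27168 = (-35/2 + (7/2)*1764) - 27168 = (-35/2 + 6174) - 27168 = 12313/2 - 27168 = -42023/2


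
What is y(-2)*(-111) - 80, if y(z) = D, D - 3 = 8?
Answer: -1301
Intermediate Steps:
D = 11 (D = 3 + 8 = 11)
y(z) = 11
y(-2)*(-111) - 80 = 11*(-111) - 80 = -1221 - 80 = -1301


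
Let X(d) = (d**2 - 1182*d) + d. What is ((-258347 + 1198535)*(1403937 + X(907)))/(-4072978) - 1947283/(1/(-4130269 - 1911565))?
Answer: 23959619677372756372/2036489 ≈ 1.1765e+13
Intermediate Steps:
X(d) = d**2 - 1181*d
((-258347 + 1198535)*(1403937 + X(907)))/(-4072978) - 1947283/(1/(-4130269 - 1911565)) = ((-258347 + 1198535)*(1403937 + 907*(-1181 + 907)))/(-4072978) - 1947283/(1/(-4130269 - 1911565)) = (940188*(1403937 + 907*(-274)))*(-1/4072978) - 1947283/(1/(-6041834)) = (940188*(1403937 - 248518))*(-1/4072978) - 1947283/(-1/6041834) = (940188*1155419)*(-1/4072978) - 1947283*(-6041834) = 1086311078772*(-1/4072978) + 11765160637022 = -543155539386/2036489 + 11765160637022 = 23959619677372756372/2036489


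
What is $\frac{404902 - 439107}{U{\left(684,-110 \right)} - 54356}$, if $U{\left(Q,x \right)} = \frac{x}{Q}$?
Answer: $\frac{11698110}{18589807} \approx 0.62928$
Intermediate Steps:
$\frac{404902 - 439107}{U{\left(684,-110 \right)} - 54356} = \frac{404902 - 439107}{- \frac{110}{684} - 54356} = - \frac{34205}{\left(-110\right) \frac{1}{684} - 54356} = - \frac{34205}{- \frac{55}{342} - 54356} = - \frac{34205}{- \frac{18589807}{342}} = \left(-34205\right) \left(- \frac{342}{18589807}\right) = \frac{11698110}{18589807}$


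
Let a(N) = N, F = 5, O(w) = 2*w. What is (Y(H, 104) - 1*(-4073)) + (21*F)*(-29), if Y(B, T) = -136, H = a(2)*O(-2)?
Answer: 892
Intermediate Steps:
H = -8 (H = 2*(2*(-2)) = 2*(-4) = -8)
(Y(H, 104) - 1*(-4073)) + (21*F)*(-29) = (-136 - 1*(-4073)) + (21*5)*(-29) = (-136 + 4073) + 105*(-29) = 3937 - 3045 = 892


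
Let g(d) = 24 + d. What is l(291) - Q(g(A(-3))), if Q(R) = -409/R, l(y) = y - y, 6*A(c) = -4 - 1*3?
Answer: 2454/137 ≈ 17.912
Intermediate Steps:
A(c) = -7/6 (A(c) = (-4 - 1*3)/6 = (-4 - 3)/6 = (⅙)*(-7) = -7/6)
l(y) = 0
l(291) - Q(g(A(-3))) = 0 - (-409)/(24 - 7/6) = 0 - (-409)/137/6 = 0 - (-409)*6/137 = 0 - 1*(-2454/137) = 0 + 2454/137 = 2454/137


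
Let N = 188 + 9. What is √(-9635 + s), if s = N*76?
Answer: 3*√593 ≈ 73.055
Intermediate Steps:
N = 197
s = 14972 (s = 197*76 = 14972)
√(-9635 + s) = √(-9635 + 14972) = √5337 = 3*√593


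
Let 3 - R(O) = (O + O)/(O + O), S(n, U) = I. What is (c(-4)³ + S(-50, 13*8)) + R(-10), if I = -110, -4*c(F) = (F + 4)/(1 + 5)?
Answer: -108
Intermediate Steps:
c(F) = -⅙ - F/24 (c(F) = -(F + 4)/(4*(1 + 5)) = -(4 + F)/(4*6) = -(⅔ + F/6)/4 = -⅙ - F/24)
S(n, U) = -110
R(O) = 2 (R(O) = 3 - (O + O)/(O + O) = 3 - 2*O/(2*O) = 3 - 2*O*1/(2*O) = 3 - 1*1 = 3 - 1 = 2)
(c(-4)³ + S(-50, 13*8)) + R(-10) = ((-⅙ - 1/24*(-4))³ - 110) + 2 = ((-⅙ + ⅙)³ - 110) + 2 = (0³ - 110) + 2 = (0 - 110) + 2 = -110 + 2 = -108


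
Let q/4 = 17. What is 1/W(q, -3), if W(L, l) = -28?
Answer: -1/28 ≈ -0.035714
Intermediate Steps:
q = 68 (q = 4*17 = 68)
1/W(q, -3) = 1/(-28) = -1/28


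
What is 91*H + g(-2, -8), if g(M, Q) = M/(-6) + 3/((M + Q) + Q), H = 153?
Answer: 83539/6 ≈ 13923.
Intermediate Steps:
g(M, Q) = 3/(M + 2*Q) - M/6 (g(M, Q) = M*(-1/6) + 3/(M + 2*Q) = -M/6 + 3/(M + 2*Q) = 3/(M + 2*Q) - M/6)
91*H + g(-2, -8) = 91*153 + (18 - 1*(-2)**2 - 2*(-2)*(-8))/(6*(-2 + 2*(-8))) = 13923 + (18 - 1*4 - 32)/(6*(-2 - 16)) = 13923 + (1/6)*(18 - 4 - 32)/(-18) = 13923 + (1/6)*(-1/18)*(-18) = 13923 + 1/6 = 83539/6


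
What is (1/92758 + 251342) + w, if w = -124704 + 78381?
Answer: 19017152403/92758 ≈ 2.0502e+5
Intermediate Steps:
w = -46323
(1/92758 + 251342) + w = (1/92758 + 251342) - 46323 = 23313981237/92758 - 46323 = 19017152403/92758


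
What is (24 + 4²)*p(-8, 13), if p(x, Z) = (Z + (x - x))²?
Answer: 6760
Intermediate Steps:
p(x, Z) = Z² (p(x, Z) = (Z + 0)² = Z²)
(24 + 4²)*p(-8, 13) = (24 + 4²)*13² = (24 + 16)*169 = 40*169 = 6760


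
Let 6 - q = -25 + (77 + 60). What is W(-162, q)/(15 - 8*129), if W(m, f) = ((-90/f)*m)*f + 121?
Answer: -14701/1017 ≈ -14.455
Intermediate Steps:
q = -106 (q = 6 - (-25 + (77 + 60)) = 6 - (-25 + 137) = 6 - 1*112 = 6 - 112 = -106)
W(m, f) = 121 - 90*m (W(m, f) = (-90*m/f)*f + 121 = -90*m + 121 = 121 - 90*m)
W(-162, q)/(15 - 8*129) = (121 - 90*(-162))/(15 - 8*129) = (121 + 14580)/(15 - 1032) = 14701/(-1017) = 14701*(-1/1017) = -14701/1017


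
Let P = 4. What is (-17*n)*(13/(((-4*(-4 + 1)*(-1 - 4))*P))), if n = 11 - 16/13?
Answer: 2159/240 ≈ 8.9958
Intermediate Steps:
n = 127/13 (n = 11 - 16/13 = 127/13 ≈ 9.7692)
(-17*n)*(13/(((-4*(-4 + 1)*(-1 - 4))*P))) = (-17*127/13)*(13/((-4*(-4 + 1)*(-1 - 4)*4))) = -2159/(-(-12)*(-5)*4) = -2159/(-4*15*4) = -2159/((-60*4)) = -2159/(-240) = -2159*(-1)/240 = -2159/13*(-13/240) = 2159/240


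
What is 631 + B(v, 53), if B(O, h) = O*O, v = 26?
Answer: 1307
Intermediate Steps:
B(O, h) = O²
631 + B(v, 53) = 631 + 26² = 631 + 676 = 1307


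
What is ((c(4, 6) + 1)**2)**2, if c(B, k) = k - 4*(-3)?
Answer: 130321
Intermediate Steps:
c(B, k) = 12 + k (c(B, k) = k + 12 = 12 + k)
((c(4, 6) + 1)**2)**2 = (((12 + 6) + 1)**2)**2 = ((18 + 1)**2)**2 = (19**2)**2 = 361**2 = 130321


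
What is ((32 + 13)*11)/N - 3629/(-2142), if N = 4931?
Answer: 18954889/10562202 ≈ 1.7946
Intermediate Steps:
((32 + 13)*11)/N - 3629/(-2142) = ((32 + 13)*11)/4931 - 3629/(-2142) = (45*11)*(1/4931) - 3629*(-1/2142) = 495*(1/4931) + 3629/2142 = 495/4931 + 3629/2142 = 18954889/10562202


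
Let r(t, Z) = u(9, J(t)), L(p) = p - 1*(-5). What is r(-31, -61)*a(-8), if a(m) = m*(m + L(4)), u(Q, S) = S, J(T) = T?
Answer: 248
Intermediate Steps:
L(p) = 5 + p (L(p) = p + 5 = 5 + p)
r(t, Z) = t
a(m) = m*(9 + m) (a(m) = m*(m + (5 + 4)) = m*(m + 9) = m*(9 + m))
r(-31, -61)*a(-8) = -(-248)*(9 - 8) = -(-248) = -31*(-8) = 248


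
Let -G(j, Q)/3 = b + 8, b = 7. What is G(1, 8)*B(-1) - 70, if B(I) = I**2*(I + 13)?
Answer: -610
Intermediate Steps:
G(j, Q) = -45 (G(j, Q) = -3*(7 + 8) = -3*15 = -45)
B(I) = I**2*(13 + I)
G(1, 8)*B(-1) - 70 = -45*(-1)**2*(13 - 1) - 70 = -45*12 - 70 = -540 - 70 = -610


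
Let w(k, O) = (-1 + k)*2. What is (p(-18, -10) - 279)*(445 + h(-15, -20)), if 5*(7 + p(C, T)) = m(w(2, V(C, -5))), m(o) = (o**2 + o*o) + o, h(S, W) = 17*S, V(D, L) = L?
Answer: -53960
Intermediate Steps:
w(k, O) = -2 + 2*k
m(o) = o + 2*o**2 (m(o) = (o**2 + o**2) + o = 2*o**2 + o = o + 2*o**2)
p(C, T) = -5 (p(C, T) = -7 + ((-2 + 2*2)*(1 + 2*(-2 + 2*2)))/5 = -7 + ((-2 + 4)*(1 + 2*(-2 + 4)))/5 = -7 + (2*(1 + 2*2))/5 = -7 + (2*(1 + 4))/5 = -7 + (2*5)/5 = -7 + (1/5)*10 = -7 + 2 = -5)
(p(-18, -10) - 279)*(445 + h(-15, -20)) = (-5 - 279)*(445 + 17*(-15)) = -284*(445 - 255) = -284*190 = -53960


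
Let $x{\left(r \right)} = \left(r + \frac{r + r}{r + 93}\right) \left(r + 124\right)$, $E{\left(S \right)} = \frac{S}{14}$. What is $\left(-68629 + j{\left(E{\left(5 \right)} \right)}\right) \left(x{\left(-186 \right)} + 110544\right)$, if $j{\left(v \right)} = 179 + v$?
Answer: $-8339083090$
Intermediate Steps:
$E{\left(S \right)} = \frac{S}{14}$ ($E{\left(S \right)} = S \frac{1}{14} = \frac{S}{14}$)
$x{\left(r \right)} = \left(124 + r\right) \left(r + \frac{2 r}{93 + r}\right)$ ($x{\left(r \right)} = \left(r + \frac{2 r}{93 + r}\right) \left(124 + r\right) = \left(124 + r\right) \left(r + \frac{2 r}{93 + r}\right)$)
$\left(-68629 + j{\left(E{\left(5 \right)} \right)}\right) \left(x{\left(-186 \right)} + 110544\right) = \left(-68629 + \left(179 + \frac{1}{14} \cdot 5\right)\right) \left(- \frac{186 \left(11780 + \left(-186\right)^{2} + 219 \left(-186\right)\right)}{93 - 186} + 110544\right) = \left(-68629 + \left(179 + \frac{5}{14}\right)\right) \left(- \frac{186 \left(11780 + 34596 - 40734\right)}{-93} + 110544\right) = \left(-68629 + \frac{2511}{14}\right) \left(\left(-186\right) \left(- \frac{1}{93}\right) 5642 + 110544\right) = - \frac{958295 \left(11284 + 110544\right)}{14} = \left(- \frac{958295}{14}\right) 121828 = -8339083090$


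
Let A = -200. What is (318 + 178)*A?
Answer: -99200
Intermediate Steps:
(318 + 178)*A = (318 + 178)*(-200) = 496*(-200) = -99200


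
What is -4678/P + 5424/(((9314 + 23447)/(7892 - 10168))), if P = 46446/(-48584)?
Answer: 3436205239384/760808703 ≈ 4516.5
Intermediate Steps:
P = -23223/24292 (P = 46446*(-1/48584) = -23223/24292 ≈ -0.95599)
-4678/P + 5424/(((9314 + 23447)/(7892 - 10168))) = -4678/(-23223/24292) + 5424/(((9314 + 23447)/(7892 - 10168))) = -4678*(-24292/23223) + 5424/((32761/(-2276))) = 113637976/23223 + 5424/((32761*(-1/2276))) = 113637976/23223 + 5424/(-32761/2276) = 113637976/23223 + 5424*(-2276/32761) = 113637976/23223 - 12345024/32761 = 3436205239384/760808703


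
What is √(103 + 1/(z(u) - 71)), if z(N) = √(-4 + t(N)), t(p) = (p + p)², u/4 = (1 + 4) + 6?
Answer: √(-7312 + 618*√215)/√(-71 + 6*√215) ≈ 10.152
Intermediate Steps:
u = 44 (u = 4*((1 + 4) + 6) = 4*(5 + 6) = 4*11 = 44)
t(p) = 4*p² (t(p) = (2*p)² = 4*p²)
z(N) = √(-4 + 4*N²)
√(103 + 1/(z(u) - 71)) = √(103 + 1/(2*√(-1 + 44²) - 71)) = √(103 + 1/(2*√(-1 + 1936) - 71)) = √(103 + 1/(2*√1935 - 71)) = √(103 + 1/(2*(3*√215) - 71)) = √(103 + 1/(6*√215 - 71)) = √(103 + 1/(-71 + 6*√215))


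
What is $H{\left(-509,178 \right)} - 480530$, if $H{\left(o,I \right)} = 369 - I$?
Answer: $-480339$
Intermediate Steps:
$H{\left(-509,178 \right)} - 480530 = \left(369 - 178\right) - 480530 = 191 - 480530 = -480339$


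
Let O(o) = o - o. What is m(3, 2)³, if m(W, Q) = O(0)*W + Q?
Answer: 8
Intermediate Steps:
O(o) = 0
m(W, Q) = Q (m(W, Q) = 0*W + Q = 0 + Q = Q)
m(3, 2)³ = 2³ = 8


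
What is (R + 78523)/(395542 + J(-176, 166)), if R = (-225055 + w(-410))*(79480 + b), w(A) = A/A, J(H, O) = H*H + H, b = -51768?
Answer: -6236617925/426342 ≈ -14628.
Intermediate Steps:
J(H, O) = H + H² (J(H, O) = H² + H = H + H²)
w(A) = 1
R = -6236696448 (R = (-225055 + 1)*(79480 - 51768) = -225054*27712 = -6236696448)
(R + 78523)/(395542 + J(-176, 166)) = (-6236696448 + 78523)/(395542 - 176*(1 - 176)) = -6236617925/(395542 - 176*(-175)) = -6236617925/(395542 + 30800) = -6236617925/426342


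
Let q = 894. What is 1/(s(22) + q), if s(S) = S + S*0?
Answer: 1/916 ≈ 0.0010917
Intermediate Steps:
s(S) = S (s(S) = S + 0 = S)
1/(s(22) + q) = 1/(22 + 894) = 1/916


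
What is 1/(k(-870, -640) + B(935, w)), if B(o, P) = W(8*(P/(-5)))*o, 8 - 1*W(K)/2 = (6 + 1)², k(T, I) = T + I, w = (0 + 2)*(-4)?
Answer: -1/78180 ≈ -1.2791e-5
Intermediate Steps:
w = -8 (w = 2*(-4) = -8)
k(T, I) = I + T
W(K) = -82 (W(K) = 16 - 2*(6 + 1)² = 16 - 2*7² = 16 - 2*49 = 16 - 98 = -82)
B(o, P) = -82*o
1/(k(-870, -640) + B(935, w)) = 1/((-640 - 870) - 82*935) = 1/(-1510 - 76670) = 1/(-78180) = -1/78180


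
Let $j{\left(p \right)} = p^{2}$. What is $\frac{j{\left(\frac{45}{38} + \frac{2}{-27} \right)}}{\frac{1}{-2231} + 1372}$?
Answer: $\frac{2894323151}{3222168601356} \approx 0.00089825$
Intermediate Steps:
$\frac{j{\left(\frac{45}{38} + \frac{2}{-27} \right)}}{\frac{1}{-2231} + 1372} = \frac{\left(\frac{45}{38} + \frac{2}{-27}\right)^{2}}{\frac{1}{-2231} + 1372} = \frac{\left(45 \cdot \frac{1}{38} + 2 \left(- \frac{1}{27}\right)\right)^{2}}{- \frac{1}{2231} + 1372} = \frac{\left(\frac{45}{38} - \frac{2}{27}\right)^{2}}{\frac{3060931}{2231}} = \left(\frac{1139}{1026}\right)^{2} \cdot \frac{2231}{3060931} = \frac{1297321}{1052676} \cdot \frac{2231}{3060931} = \frac{2894323151}{3222168601356}$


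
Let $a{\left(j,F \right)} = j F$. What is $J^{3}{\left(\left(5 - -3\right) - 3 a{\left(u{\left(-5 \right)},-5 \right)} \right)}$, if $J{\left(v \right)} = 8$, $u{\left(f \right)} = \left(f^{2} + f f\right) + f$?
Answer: $512$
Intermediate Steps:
$u{\left(f \right)} = f + 2 f^{2}$ ($u{\left(f \right)} = \left(f^{2} + f^{2}\right) + f = 2 f^{2} + f = f + 2 f^{2}$)
$a{\left(j,F \right)} = F j$
$J^{3}{\left(\left(5 - -3\right) - 3 a{\left(u{\left(-5 \right)},-5 \right)} \right)} = 8^{3} = 512$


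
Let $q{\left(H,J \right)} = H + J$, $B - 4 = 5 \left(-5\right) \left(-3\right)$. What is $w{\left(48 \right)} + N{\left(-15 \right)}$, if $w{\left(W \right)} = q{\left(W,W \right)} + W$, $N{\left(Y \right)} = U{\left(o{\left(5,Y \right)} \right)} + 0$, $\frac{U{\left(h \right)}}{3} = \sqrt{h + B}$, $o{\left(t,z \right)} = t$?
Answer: $144 + 6 \sqrt{21} \approx 171.5$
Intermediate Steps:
$B = 79$ ($B = 4 + 5 \left(-5\right) \left(-3\right) = 4 - -75 = 4 + 75 = 79$)
$U{\left(h \right)} = 3 \sqrt{79 + h}$ ($U{\left(h \right)} = 3 \sqrt{h + 79} = 3 \sqrt{79 + h}$)
$N{\left(Y \right)} = 6 \sqrt{21}$ ($N{\left(Y \right)} = 3 \sqrt{79 + 5} + 0 = 3 \sqrt{84} + 0 = 3 \cdot 2 \sqrt{21} + 0 = 6 \sqrt{21} + 0 = 6 \sqrt{21}$)
$w{\left(W \right)} = 3 W$ ($w{\left(W \right)} = \left(W + W\right) + W = 2 W + W = 3 W$)
$w{\left(48 \right)} + N{\left(-15 \right)} = 3 \cdot 48 + 6 \sqrt{21} = 144 + 6 \sqrt{21}$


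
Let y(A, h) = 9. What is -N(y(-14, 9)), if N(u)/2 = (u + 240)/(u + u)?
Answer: -83/3 ≈ -27.667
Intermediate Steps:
N(u) = (240 + u)/u (N(u) = 2*((u + 240)/(u + u)) = 2*((240 + u)/((2*u))) = 2*((240 + u)*(1/(2*u))) = 2*((240 + u)/(2*u)) = (240 + u)/u)
-N(y(-14, 9)) = -(240 + 9)/9 = -249/9 = -1*83/3 = -83/3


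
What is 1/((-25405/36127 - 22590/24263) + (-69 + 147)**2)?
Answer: 876549401/5331494045239 ≈ 0.00016441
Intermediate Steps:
1/((-25405/36127 - 22590/24263) + (-69 + 147)**2) = 1/((-25405*1/36127 - 22590*1/24263) + 78**2) = 1/((-25405/36127 - 22590/24263) + 6084) = 1/(-1432510445/876549401 + 6084) = 1/(5331494045239/876549401) = 876549401/5331494045239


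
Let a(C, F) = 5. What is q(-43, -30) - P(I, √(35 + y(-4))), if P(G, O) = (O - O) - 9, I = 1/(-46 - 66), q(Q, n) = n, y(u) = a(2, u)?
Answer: -21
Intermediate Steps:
y(u) = 5
I = -1/112 (I = 1/(-112) = -1/112 ≈ -0.0089286)
P(G, O) = -9 (P(G, O) = 0 - 9 = -9)
q(-43, -30) - P(I, √(35 + y(-4))) = -30 - 1*(-9) = -30 + 9 = -21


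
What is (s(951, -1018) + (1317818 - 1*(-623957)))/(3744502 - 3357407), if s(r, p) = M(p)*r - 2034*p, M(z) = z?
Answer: 3044269/387095 ≈ 7.8644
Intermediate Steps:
s(r, p) = -2034*p + p*r (s(r, p) = p*r - 2034*p = -2034*p + p*r)
(s(951, -1018) + (1317818 - 1*(-623957)))/(3744502 - 3357407) = (-1018*(-2034 + 951) + (1317818 - 1*(-623957)))/(3744502 - 3357407) = (-1018*(-1083) + (1317818 + 623957))/387095 = (1102494 + 1941775)*(1/387095) = 3044269*(1/387095) = 3044269/387095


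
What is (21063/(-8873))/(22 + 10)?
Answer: -21063/283936 ≈ -0.074182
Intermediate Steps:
(21063/(-8873))/(22 + 10) = (21063*(-1/8873))/32 = -21063/8873*1/32 = -21063/283936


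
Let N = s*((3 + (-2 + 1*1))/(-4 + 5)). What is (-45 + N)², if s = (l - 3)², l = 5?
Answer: 1369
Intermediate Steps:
s = 4 (s = (5 - 3)² = 2² = 4)
N = 8 (N = 4*((3 + (-2 + 1*1))/(-4 + 5)) = 4*((3 + (-2 + 1))/1) = 4*((3 - 1)*1) = 4*(2*1) = 4*2 = 8)
(-45 + N)² = (-45 + 8)² = (-37)² = 1369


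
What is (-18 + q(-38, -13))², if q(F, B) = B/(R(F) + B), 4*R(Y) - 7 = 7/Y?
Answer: 836944900/2948089 ≈ 283.89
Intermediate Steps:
R(Y) = 7/4 + 7/(4*Y) (R(Y) = 7/4 + (7/Y)/4 = 7/4 + 7/(4*Y))
q(F, B) = B/(B + 7*(1 + F)/(4*F)) (q(F, B) = B/(7*(1 + F)/(4*F) + B) = B/(B + 7*(1 + F)/(4*F)))
(-18 + q(-38, -13))² = (-18 + 4*(-13)*(-38)/(7 + 7*(-38) + 4*(-13)*(-38)))² = (-18 + 4*(-13)*(-38)/(7 - 266 + 1976))² = (-18 + 4*(-13)*(-38)/1717)² = (-18 + 4*(-13)*(-38)*(1/1717))² = (-18 + 1976/1717)² = (-28930/1717)² = 836944900/2948089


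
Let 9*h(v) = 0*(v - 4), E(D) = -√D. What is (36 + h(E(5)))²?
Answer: 1296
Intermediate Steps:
h(v) = 0 (h(v) = (0*(v - 4))/9 = (0*(-4 + v))/9 = (⅑)*0 = 0)
(36 + h(E(5)))² = (36 + 0)² = 36² = 1296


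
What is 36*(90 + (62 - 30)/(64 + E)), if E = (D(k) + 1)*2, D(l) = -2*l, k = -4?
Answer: 133416/41 ≈ 3254.0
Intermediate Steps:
E = 18 (E = (-2*(-4) + 1)*2 = (8 + 1)*2 = 9*2 = 18)
36*(90 + (62 - 30)/(64 + E)) = 36*(90 + (62 - 30)/(64 + 18)) = 36*(90 + 32/82) = 36*(90 + 32*(1/82)) = 36*(90 + 16/41) = 36*(3706/41) = 133416/41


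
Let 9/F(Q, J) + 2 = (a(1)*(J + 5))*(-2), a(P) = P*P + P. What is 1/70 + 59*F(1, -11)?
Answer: 9298/385 ≈ 24.151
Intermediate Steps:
a(P) = P + P**2 (a(P) = P**2 + P = P + P**2)
F(Q, J) = 9/(-22 - 4*J) (F(Q, J) = 9/(-2 + ((1*(1 + 1))*(J + 5))*(-2)) = 9/(-2 + ((1*2)*(5 + J))*(-2)) = 9/(-2 + (2*(5 + J))*(-2)) = 9/(-2 + (10 + 2*J)*(-2)) = 9/(-2 + (-20 - 4*J)) = 9/(-22 - 4*J))
1/70 + 59*F(1, -11) = 1/70 + 59*(-9/(22 + 4*(-11))) = 1/70 + 59*(-9/(22 - 44)) = 1/70 + 59*(-9/(-22)) = 1/70 + 59*(-9*(-1/22)) = 1/70 + 59*(9/22) = 1/70 + 531/22 = 9298/385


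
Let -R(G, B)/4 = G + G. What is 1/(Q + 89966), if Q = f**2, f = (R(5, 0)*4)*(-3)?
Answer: 1/320366 ≈ 3.1214e-6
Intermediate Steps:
R(G, B) = -8*G (R(G, B) = -4*(G + G) = -8*G)
f = 480 (f = (-8*5*4)*(-3) = -40*4*(-3) = -160*(-3) = 480)
Q = 230400 (Q = 480**2 = 230400)
1/(Q + 89966) = 1/(230400 + 89966) = 1/320366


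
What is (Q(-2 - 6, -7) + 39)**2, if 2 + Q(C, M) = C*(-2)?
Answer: 2809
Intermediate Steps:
Q(C, M) = -2 - 2*C (Q(C, M) = -2 + C*(-2) = -2 - 2*C)
(Q(-2 - 6, -7) + 39)**2 = ((-2 - 2*(-2 - 6)) + 39)**2 = ((-2 - 2*(-8)) + 39)**2 = ((-2 + 16) + 39)**2 = (14 + 39)**2 = 53**2 = 2809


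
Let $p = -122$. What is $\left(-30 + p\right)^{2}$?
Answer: $23104$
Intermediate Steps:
$\left(-30 + p\right)^{2} = \left(-30 - 122\right)^{2} = \left(-152\right)^{2} = 23104$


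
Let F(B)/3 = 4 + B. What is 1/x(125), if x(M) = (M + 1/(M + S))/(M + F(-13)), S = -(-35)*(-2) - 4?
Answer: 2499/3188 ≈ 0.78388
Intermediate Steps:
F(B) = 12 + 3*B (F(B) = 3*(4 + B) = 12 + 3*B)
S = -74 (S = -7*10 - 4 = -70 - 4 = -74)
x(M) = (M + 1/(-74 + M))/(-27 + M) (x(M) = (M + 1/(M - 74))/(M + (12 + 3*(-13))) = (M + 1/(-74 + M))/(M + (12 - 39)) = (M + 1/(-74 + M))/(M - 27) = (M + 1/(-74 + M))/(-27 + M))
1/x(125) = 1/((1 + 125² - 74*125)/(1998 + 125² - 101*125)) = 1/((1 + 15625 - 9250)/(1998 + 15625 - 12625)) = 1/(6376/4998) = 1/((1/4998)*6376) = 1/(3188/2499) = 2499/3188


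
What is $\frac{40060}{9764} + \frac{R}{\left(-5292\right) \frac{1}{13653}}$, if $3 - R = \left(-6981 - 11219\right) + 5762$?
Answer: $- \frac{15354365619}{478436} \approx -32093.0$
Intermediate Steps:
$R = 12441$ ($R = 3 - \left(\left(-6981 - 11219\right) + 5762\right) = 3 - \left(-18200 + 5762\right) = 3 - -12438 = 3 + 12438 = 12441$)
$\frac{40060}{9764} + \frac{R}{\left(-5292\right) \frac{1}{13653}} = \frac{40060}{9764} + \frac{12441}{\left(-5292\right) \frac{1}{13653}} = 40060 \cdot \frac{1}{9764} + \frac{12441}{\left(-5292\right) \frac{1}{13653}} = \frac{10015}{2441} + \frac{12441}{- \frac{588}{1517}} = \frac{10015}{2441} + 12441 \left(- \frac{1517}{588}\right) = \frac{10015}{2441} - \frac{6290999}{196} = - \frac{15354365619}{478436}$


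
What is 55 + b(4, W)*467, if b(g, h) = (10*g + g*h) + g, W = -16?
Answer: -9285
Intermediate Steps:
b(g, h) = 11*g + g*h
55 + b(4, W)*467 = 55 + (4*(11 - 16))*467 = 55 + (4*(-5))*467 = 55 - 20*467 = 55 - 9340 = -9285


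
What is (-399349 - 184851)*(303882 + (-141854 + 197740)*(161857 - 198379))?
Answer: 1192214685162000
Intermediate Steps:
(-399349 - 184851)*(303882 + (-141854 + 197740)*(161857 - 198379)) = -584200*(303882 + 55886*(-36522)) = -584200*(303882 - 2041068492) = -584200*(-2040764610) = 1192214685162000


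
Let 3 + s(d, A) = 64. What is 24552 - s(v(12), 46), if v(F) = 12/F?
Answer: 24491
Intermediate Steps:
s(d, A) = 61 (s(d, A) = -3 + 64 = 61)
24552 - s(v(12), 46) = 24552 - 1*61 = 24552 - 61 = 24491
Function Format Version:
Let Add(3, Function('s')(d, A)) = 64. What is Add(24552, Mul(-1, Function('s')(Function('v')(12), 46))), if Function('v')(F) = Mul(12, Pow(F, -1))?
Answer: 24491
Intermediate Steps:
Function('s')(d, A) = 61 (Function('s')(d, A) = Add(-3, 64) = 61)
Add(24552, Mul(-1, Function('s')(Function('v')(12), 46))) = Add(24552, Mul(-1, 61)) = Add(24552, -61) = 24491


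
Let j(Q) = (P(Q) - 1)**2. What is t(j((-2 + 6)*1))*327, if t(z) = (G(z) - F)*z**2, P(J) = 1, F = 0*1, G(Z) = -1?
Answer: 0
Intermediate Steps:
F = 0
j(Q) = 0 (j(Q) = (1 - 1)**2 = 0**2 = 0)
t(z) = -z**2 (t(z) = (-1 - 1*0)*z**2 = (-1 + 0)*z**2 = -z**2)
t(j((-2 + 6)*1))*327 = -1*0**2*327 = -1*0*327 = 0*327 = 0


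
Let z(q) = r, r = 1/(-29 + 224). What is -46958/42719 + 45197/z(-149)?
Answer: 376500228427/42719 ≈ 8.8134e+6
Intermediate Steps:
r = 1/195 ≈ 0.0051282
z(q) = 1/195
-46958/42719 + 45197/z(-149) = -46958/42719 + 45197/(1/195) = -46958*1/42719 + 45197*195 = -46958/42719 + 8813415 = 376500228427/42719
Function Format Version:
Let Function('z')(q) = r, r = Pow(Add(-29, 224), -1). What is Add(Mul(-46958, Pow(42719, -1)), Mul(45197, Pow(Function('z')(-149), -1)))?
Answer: Rational(376500228427, 42719) ≈ 8.8134e+6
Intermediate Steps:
r = Rational(1, 195) (r = Pow(195, -1) = Rational(1, 195) ≈ 0.0051282)
Function('z')(q) = Rational(1, 195)
Add(Mul(-46958, Pow(42719, -1)), Mul(45197, Pow(Function('z')(-149), -1))) = Add(Mul(-46958, Pow(42719, -1)), Mul(45197, Pow(Rational(1, 195), -1))) = Add(Mul(-46958, Rational(1, 42719)), Mul(45197, 195)) = Add(Rational(-46958, 42719), 8813415) = Rational(376500228427, 42719)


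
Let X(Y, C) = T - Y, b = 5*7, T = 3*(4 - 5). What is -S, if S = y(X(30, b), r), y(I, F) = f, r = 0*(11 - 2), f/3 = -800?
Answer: 2400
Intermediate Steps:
f = -2400 (f = 3*(-800) = -2400)
T = -3 (T = 3*(-1) = -3)
b = 35
X(Y, C) = -3 - Y
r = 0 (r = 0*9 = 0)
y(I, F) = -2400
S = -2400
-S = -1*(-2400) = 2400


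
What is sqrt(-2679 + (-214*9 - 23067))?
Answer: 2*I*sqrt(6918) ≈ 166.35*I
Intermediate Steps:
sqrt(-2679 + (-214*9 - 23067)) = sqrt(-2679 + (-1926 - 23067)) = sqrt(-2679 - 24993) = sqrt(-27672) = 2*I*sqrt(6918)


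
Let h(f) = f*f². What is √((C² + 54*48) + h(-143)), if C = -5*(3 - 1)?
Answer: I*√2921515 ≈ 1709.2*I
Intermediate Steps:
C = -10 (C = -5*2 = -10)
h(f) = f³
√((C² + 54*48) + h(-143)) = √(((-10)² + 54*48) + (-143)³) = √((100 + 2592) - 2924207) = √(2692 - 2924207) = √(-2921515) = I*√2921515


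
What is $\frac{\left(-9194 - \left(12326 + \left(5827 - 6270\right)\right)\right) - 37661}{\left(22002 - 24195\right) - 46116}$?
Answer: $\frac{58738}{48309} \approx 1.2159$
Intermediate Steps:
$\frac{\left(-9194 - \left(12326 + \left(5827 - 6270\right)\right)\right) - 37661}{\left(22002 - 24195\right) - 46116} = \frac{\left(-9194 - \left(12326 + \left(5827 - 6270\right)\right)\right) - 37661}{-2193 - 46116} = \frac{\left(-9194 - \left(12326 - 443\right)\right) - 37661}{-48309} = \left(\left(-9194 - 11883\right) - 37661\right) \left(- \frac{1}{48309}\right) = \left(-21077 - 37661\right) \left(- \frac{1}{48309}\right) = \left(-58738\right) \left(- \frac{1}{48309}\right) = \frac{58738}{48309}$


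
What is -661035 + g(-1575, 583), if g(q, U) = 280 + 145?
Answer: -660610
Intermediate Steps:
g(q, U) = 425
-661035 + g(-1575, 583) = -661035 + 425 = -660610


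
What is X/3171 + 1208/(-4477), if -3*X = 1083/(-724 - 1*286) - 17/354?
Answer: -1026737644214/3806880423885 ≈ -0.26971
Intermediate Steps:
X = 100138/268155 (X = -(1083/(-724 - 1*286) - 17/354)/3 = -(1083/(-724 - 286) - 17*1/354)/3 = -(1083/(-1010) - 17/354)/3 = -(1083*(-1/1010) - 17/354)/3 = -(-1083/1010 - 17/354)/3 = -⅓*(-100138/89385) = 100138/268155 ≈ 0.37343)
X/3171 + 1208/(-4477) = (100138/268155)/3171 + 1208/(-4477) = (100138/268155)*(1/3171) + 1208*(-1/4477) = 100138/850319505 - 1208/4477 = -1026737644214/3806880423885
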